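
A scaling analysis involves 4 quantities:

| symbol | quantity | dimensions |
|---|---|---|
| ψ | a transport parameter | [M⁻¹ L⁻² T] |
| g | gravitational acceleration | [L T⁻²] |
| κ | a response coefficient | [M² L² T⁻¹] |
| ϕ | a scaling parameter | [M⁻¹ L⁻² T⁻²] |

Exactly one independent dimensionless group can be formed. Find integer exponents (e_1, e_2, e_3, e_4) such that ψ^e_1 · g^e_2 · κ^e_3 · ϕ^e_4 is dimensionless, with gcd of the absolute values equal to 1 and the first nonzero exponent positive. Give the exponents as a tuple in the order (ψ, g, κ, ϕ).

(3, 2, 1, -1)

M: e_1·(-1) + e_2·(0) + e_3·(2) + e_4·(-1) = 0
L: e_1·(-2) + e_2·(1) + e_3·(2) + e_4·(-2) = 0
T: e_1·(1) + e_2·(-2) + e_3·(-1) + e_4·(-2) = 0
Solving this homogeneous linear system for the smallest-integer solution (first nonzero entry positive) gives (3, 2, 1, -1).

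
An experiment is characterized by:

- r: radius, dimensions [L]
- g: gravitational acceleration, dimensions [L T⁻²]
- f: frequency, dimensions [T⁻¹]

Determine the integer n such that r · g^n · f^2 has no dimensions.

-1

Balance the L exponent: (1)·n from g, plus (1) + 2·(0) = 1 from the rest, must sum to zero.
n + 1 = 0, so n = -1.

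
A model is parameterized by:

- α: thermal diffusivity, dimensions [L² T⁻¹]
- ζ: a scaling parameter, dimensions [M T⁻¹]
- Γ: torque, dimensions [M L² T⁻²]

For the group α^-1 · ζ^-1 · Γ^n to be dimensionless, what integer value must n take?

Balance the M exponent: (1)·n from Γ, plus −(0) − (1) = -1 from the rest, must sum to zero.
n − 1 = 0, so n = 1.

1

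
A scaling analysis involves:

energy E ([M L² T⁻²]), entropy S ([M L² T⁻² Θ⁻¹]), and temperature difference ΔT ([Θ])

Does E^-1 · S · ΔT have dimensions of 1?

yes

Sum the exponent of each base dimension across the product:
  M: −[E]_M + [S]_M + [ΔT]_M = −(1) + (1) + (0) = 0
  L: −[E]_L + [S]_L + [ΔT]_L = −(2) + (2) + (0) = 0
  T: −[E]_T + [S]_T + [ΔT]_T = −(-2) + (-2) + (0) = 0
  Θ: −[E]_Θ + [S]_Θ + [ΔT]_Θ = −(0) + (-1) + (1) = 0
All base exponents vanish — dimensionless.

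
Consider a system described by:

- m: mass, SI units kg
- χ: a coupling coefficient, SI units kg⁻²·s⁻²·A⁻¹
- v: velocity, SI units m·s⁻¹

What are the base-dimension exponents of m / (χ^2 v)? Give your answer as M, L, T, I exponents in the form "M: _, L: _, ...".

M: 5, L: -1, T: 5, I: 2

Collect each base-dimension exponent across the product:
  M: (1) − 2·(-2) − (0) = 5
  L: (0) − 2·(0) − (1) = -1
  T: (0) − 2·(-2) − (-1) = 5
  I: (0) − 2·(-1) − (0) = 2
So the dimensions are [M⁵ L⁻¹ T⁵ I²].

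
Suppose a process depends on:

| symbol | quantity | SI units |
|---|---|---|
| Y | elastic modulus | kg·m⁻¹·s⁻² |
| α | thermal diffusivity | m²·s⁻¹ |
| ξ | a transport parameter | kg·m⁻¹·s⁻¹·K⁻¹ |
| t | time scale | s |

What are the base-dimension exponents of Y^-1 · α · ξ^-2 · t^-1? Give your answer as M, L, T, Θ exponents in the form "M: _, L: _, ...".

Collect each base-dimension exponent across the product:
  M: −(1) + (0) − 2·(1) − (0) = -3
  L: −(-1) + (2) − 2·(-1) − (0) = 5
  T: −(-2) + (-1) − 2·(-1) − (1) = 2
  Θ: −(0) + (0) − 2·(-1) − (0) = 2
So the dimensions are [M⁻³ L⁵ T² Θ²].

M: -3, L: 5, T: 2, Θ: 2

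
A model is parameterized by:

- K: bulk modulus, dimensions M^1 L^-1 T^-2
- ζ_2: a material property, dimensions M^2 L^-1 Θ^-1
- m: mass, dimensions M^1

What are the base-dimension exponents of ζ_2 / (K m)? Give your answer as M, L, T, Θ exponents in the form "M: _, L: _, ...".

Collect each base-dimension exponent across the product:
  M: −(1) + (2) − (1) = 0
  L: −(-1) + (-1) − (0) = 0
  T: −(-2) + (0) − (0) = 2
  Θ: −(0) + (-1) − (0) = -1
So the dimensions are [T² Θ⁻¹].

M: 0, L: 0, T: 2, Θ: -1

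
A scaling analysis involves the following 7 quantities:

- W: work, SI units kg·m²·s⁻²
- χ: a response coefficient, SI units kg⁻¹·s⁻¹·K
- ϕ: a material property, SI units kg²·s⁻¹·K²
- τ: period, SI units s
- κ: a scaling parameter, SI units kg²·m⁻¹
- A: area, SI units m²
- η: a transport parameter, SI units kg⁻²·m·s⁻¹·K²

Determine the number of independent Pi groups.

3

There are 7 variables and 4 base dimensions (M, L, T, Θ).
The dimension matrix has rank 4.
Independent dimensionless groups: 7 − 4 = 3.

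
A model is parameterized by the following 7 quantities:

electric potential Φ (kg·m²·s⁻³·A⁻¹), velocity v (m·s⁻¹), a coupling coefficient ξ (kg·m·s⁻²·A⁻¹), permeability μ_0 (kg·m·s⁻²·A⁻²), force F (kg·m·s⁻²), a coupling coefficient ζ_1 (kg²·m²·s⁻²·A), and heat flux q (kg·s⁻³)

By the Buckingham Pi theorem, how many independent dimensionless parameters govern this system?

There are 7 variables and 4 base dimensions (M, L, T, I).
The dimension matrix has rank 4.
Independent dimensionless groups: 7 − 4 = 3.

3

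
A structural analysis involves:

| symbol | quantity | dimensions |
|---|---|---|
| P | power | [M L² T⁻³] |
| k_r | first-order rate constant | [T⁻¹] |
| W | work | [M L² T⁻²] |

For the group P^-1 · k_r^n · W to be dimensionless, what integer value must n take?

Balance the T exponent: (-1)·n from k_r, plus −(-3) + (-2) = 1 from the rest, must sum to zero.
−n + 1 = 0, so n = 1.

1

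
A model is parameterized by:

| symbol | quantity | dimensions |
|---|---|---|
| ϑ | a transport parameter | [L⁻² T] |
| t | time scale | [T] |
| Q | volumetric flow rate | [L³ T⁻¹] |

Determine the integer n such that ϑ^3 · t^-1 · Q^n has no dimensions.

Balance the L exponent: (3)·n from Q, plus 3·(-2) − (0) = -6 from the rest, must sum to zero.
3n − 6 = 0, so n = 2.

2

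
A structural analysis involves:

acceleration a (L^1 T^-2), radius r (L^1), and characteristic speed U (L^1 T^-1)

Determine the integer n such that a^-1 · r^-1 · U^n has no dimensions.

2

Balance the L exponent: (1)·n from U, plus −(1) − (1) = -2 from the rest, must sum to zero.
n − 2 = 0, so n = 2.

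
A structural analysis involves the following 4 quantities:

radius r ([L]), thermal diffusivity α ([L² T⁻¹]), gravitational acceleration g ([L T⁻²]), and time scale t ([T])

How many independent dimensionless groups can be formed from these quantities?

2

There are 4 variables and 2 base dimensions (L, T).
The dimension matrix has rank 2.
Independent dimensionless groups: 4 − 2 = 2.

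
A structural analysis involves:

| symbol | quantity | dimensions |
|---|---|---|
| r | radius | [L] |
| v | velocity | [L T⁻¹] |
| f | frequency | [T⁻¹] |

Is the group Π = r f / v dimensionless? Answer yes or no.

yes

Sum the exponent of each base dimension across the product:
  M: [r]_M − [v]_M + [f]_M = (0) − (0) + (0) = 0
  L: [r]_L − [v]_L + [f]_L = (1) − (1) + (0) = 0
  T: [r]_T − [v]_T + [f]_T = (0) − (-1) + (-1) = 0
All base exponents vanish — dimensionless.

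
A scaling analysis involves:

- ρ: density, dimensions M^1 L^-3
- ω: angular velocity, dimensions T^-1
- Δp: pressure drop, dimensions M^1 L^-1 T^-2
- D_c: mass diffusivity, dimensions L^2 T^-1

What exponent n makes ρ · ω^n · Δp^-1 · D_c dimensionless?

Balance the T exponent: (-1)·n from ω, plus (0) − (-2) + (-1) = 1 from the rest, must sum to zero.
−n + 1 = 0, so n = 1.

1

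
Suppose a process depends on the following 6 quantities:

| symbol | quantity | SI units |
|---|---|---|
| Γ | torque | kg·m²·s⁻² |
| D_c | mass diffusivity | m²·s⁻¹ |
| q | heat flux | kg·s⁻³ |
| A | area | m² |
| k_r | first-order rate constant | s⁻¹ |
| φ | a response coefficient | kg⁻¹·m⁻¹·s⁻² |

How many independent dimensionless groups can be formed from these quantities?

There are 6 variables and 3 base dimensions (M, L, T).
The dimension matrix has rank 3.
Independent dimensionless groups: 6 − 3 = 3.

3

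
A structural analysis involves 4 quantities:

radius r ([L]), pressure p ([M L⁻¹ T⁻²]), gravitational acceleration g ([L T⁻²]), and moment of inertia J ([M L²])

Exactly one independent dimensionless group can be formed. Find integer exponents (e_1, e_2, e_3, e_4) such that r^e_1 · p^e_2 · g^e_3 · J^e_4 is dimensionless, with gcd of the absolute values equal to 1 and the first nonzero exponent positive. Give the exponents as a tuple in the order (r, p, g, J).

(4, 1, -1, -1)

M: e_1·(0) + e_2·(1) + e_3·(0) + e_4·(1) = 0
L: e_1·(1) + e_2·(-1) + e_3·(1) + e_4·(2) = 0
T: e_1·(0) + e_2·(-2) + e_3·(-2) + e_4·(0) = 0
Solving this homogeneous linear system for the smallest-integer solution (first nonzero entry positive) gives (4, 1, -1, -1).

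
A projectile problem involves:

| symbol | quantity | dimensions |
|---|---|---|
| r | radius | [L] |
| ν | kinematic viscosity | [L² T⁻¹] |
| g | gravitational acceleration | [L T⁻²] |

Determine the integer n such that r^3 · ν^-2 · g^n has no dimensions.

Balance the L exponent: (1)·n from g, plus 3·(1) − 2·(2) = -1 from the rest, must sum to zero.
n − 1 = 0, so n = 1.

1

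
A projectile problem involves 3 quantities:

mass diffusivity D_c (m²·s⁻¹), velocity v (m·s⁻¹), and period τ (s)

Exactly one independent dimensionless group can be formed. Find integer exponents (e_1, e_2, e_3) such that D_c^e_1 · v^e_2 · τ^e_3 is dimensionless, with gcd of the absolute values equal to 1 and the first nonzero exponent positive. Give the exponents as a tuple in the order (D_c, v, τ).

L: e_1·(2) + e_2·(1) + e_3·(0) = 0
T: e_1·(-1) + e_2·(-1) + e_3·(1) = 0
Solving this homogeneous linear system for the smallest-integer solution (first nonzero entry positive) gives (1, -2, -1).

(1, -2, -1)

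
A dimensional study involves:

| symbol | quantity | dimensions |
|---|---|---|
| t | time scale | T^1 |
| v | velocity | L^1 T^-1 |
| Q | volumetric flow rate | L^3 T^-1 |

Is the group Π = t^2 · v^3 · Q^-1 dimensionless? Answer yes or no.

yes

Sum the exponent of each base dimension across the product:
  M: 2·[t]_M + 3·[v]_M − [Q]_M = 2·(0) + 3·(0) − (0) = 0
  L: 2·[t]_L + 3·[v]_L − [Q]_L = 2·(0) + 3·(1) − (3) = 0
  T: 2·[t]_T + 3·[v]_T − [Q]_T = 2·(1) + 3·(-1) − (-1) = 0
  Θ: 2·[t]_Θ + 3·[v]_Θ − [Q]_Θ = 2·(0) + 3·(0) − (0) = 0
All base exponents vanish — dimensionless.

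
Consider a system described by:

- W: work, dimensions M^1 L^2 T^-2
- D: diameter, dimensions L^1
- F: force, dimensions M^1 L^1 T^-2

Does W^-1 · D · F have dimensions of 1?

yes

Sum the exponent of each base dimension across the product:
  M: −[W]_M + [D]_M + [F]_M = −(1) + (0) + (1) = 0
  L: −[W]_L + [D]_L + [F]_L = −(2) + (1) + (1) = 0
  T: −[W]_T + [D]_T + [F]_T = −(-2) + (0) + (-2) = 0
  I: −[W]_I + [D]_I + [F]_I = −(0) + (0) + (0) = 0
All base exponents vanish — dimensionless.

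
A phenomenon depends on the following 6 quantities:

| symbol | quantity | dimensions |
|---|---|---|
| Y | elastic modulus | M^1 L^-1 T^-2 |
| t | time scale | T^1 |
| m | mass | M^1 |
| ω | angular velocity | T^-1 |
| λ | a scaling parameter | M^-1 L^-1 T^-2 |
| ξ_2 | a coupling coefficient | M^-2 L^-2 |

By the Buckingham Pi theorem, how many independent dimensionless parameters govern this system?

There are 6 variables and 3 base dimensions (M, L, T).
The dimension matrix has rank 3.
Independent dimensionless groups: 6 − 3 = 3.

3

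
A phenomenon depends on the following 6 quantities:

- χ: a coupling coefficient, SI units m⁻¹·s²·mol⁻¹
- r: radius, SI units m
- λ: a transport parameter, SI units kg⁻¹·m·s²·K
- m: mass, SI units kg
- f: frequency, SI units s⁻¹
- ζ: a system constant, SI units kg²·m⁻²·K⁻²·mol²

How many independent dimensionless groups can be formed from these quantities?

There are 6 variables and 5 base dimensions (M, L, T, Θ, N).
The dimension matrix has rank 5.
Independent dimensionless groups: 6 − 5 = 1.

1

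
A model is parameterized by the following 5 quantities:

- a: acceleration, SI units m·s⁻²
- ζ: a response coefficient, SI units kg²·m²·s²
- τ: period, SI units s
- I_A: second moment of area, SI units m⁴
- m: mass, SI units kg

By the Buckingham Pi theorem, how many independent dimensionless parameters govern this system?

There are 5 variables and 3 base dimensions (M, L, T).
The dimension matrix has rank 3.
Independent dimensionless groups: 5 − 3 = 2.

2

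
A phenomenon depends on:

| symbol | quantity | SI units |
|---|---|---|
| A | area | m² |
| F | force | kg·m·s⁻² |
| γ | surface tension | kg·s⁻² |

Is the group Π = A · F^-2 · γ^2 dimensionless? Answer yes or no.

yes

Sum the exponent of each base dimension across the product:
  M: [A]_M − 2·[F]_M + 2·[γ]_M = (0) − 2·(1) + 2·(1) = 0
  L: [A]_L − 2·[F]_L + 2·[γ]_L = (2) − 2·(1) + 2·(0) = 0
  T: [A]_T − 2·[F]_T + 2·[γ]_T = (0) − 2·(-2) + 2·(-2) = 0
All base exponents vanish — dimensionless.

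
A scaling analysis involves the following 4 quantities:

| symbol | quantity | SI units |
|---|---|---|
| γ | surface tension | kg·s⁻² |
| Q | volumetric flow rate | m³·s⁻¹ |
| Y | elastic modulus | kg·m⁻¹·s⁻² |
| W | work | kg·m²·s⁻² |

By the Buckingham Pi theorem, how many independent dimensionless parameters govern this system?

1

There are 4 variables and 3 base dimensions (M, L, T).
The dimension matrix has rank 3.
Independent dimensionless groups: 4 − 3 = 1.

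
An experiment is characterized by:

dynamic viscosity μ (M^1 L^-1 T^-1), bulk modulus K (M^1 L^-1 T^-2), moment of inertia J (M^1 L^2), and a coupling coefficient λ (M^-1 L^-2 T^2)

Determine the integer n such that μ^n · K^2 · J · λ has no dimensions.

-2

Balance the M exponent: (1)·n from μ, plus 2·(1) + (1) + (-1) = 2 from the rest, must sum to zero.
n + 2 = 0, so n = -2.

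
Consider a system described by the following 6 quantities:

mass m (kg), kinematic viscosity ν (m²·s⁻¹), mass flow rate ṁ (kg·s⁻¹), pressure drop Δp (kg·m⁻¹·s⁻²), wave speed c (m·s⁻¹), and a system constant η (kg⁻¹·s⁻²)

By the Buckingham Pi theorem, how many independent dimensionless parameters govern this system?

There are 6 variables and 3 base dimensions (M, L, T).
The dimension matrix has rank 3.
Independent dimensionless groups: 6 − 3 = 3.

3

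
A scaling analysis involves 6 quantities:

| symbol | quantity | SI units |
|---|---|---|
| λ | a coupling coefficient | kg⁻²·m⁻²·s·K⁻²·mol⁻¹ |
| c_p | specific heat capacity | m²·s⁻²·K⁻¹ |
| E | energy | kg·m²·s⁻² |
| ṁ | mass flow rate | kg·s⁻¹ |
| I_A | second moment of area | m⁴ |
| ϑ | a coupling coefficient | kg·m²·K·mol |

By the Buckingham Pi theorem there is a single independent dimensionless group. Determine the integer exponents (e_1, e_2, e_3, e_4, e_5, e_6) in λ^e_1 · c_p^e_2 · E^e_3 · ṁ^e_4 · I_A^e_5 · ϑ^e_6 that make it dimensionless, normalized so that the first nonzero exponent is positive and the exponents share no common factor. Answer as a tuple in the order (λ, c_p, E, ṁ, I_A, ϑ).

(2, -2, 4, -2, -1, 2)

M: e_1·(-2) + e_2·(0) + e_3·(1) + e_4·(1) + e_5·(0) + e_6·(1) = 0
L: e_1·(-2) + e_2·(2) + e_3·(2) + e_4·(0) + e_5·(4) + e_6·(2) = 0
T: e_1·(1) + e_2·(-2) + e_3·(-2) + e_4·(-1) + e_5·(0) + e_6·(0) = 0
Θ: e_1·(-2) + e_2·(-1) + e_3·(0) + e_4·(0) + e_5·(0) + e_6·(1) = 0
N: e_1·(-1) + e_2·(0) + e_3·(0) + e_4·(0) + e_5·(0) + e_6·(1) = 0
Solving this homogeneous linear system for the smallest-integer solution (first nonzero entry positive) gives (2, -2, 4, -2, -1, 2).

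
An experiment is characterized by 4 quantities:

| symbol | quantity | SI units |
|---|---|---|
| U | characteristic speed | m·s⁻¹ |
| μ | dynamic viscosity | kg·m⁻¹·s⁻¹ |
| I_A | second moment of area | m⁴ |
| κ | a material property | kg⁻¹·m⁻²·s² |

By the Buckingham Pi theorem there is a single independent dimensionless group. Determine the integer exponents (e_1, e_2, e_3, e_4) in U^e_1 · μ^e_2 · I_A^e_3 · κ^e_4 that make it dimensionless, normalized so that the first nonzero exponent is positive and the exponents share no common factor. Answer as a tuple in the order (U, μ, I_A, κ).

(2, 2, 1, 2)

M: e_1·(0) + e_2·(1) + e_3·(0) + e_4·(-1) = 0
L: e_1·(1) + e_2·(-1) + e_3·(4) + e_4·(-2) = 0
T: e_1·(-1) + e_2·(-1) + e_3·(0) + e_4·(2) = 0
Solving this homogeneous linear system for the smallest-integer solution (first nonzero entry positive) gives (2, 2, 1, 2).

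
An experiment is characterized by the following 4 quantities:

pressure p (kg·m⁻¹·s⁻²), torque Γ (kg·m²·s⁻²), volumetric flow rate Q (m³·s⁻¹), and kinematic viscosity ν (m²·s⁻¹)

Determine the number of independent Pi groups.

1

There are 4 variables and 3 base dimensions (M, L, T).
The dimension matrix has rank 3.
Independent dimensionless groups: 4 − 3 = 1.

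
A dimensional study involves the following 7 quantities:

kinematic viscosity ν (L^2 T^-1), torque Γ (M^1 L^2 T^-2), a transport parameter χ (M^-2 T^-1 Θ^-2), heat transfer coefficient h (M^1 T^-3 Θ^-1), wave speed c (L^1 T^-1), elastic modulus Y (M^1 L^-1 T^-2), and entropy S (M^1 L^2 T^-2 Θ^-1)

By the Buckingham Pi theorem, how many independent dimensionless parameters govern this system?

3

There are 7 variables and 4 base dimensions (M, L, T, Θ).
The dimension matrix has rank 4.
Independent dimensionless groups: 7 − 4 = 3.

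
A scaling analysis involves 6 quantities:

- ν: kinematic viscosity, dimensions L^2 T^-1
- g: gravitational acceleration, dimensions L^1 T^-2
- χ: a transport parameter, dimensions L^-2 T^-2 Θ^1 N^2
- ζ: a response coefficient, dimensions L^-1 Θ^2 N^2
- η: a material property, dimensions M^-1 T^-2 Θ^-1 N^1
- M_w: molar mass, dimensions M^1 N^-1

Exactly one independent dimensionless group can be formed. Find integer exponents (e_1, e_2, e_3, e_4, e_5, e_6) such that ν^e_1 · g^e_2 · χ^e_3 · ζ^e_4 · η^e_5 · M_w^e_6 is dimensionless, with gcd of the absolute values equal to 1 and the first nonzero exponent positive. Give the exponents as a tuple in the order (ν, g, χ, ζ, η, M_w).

M: e_1·(0) + e_2·(0) + e_3·(0) + e_4·(0) + e_5·(-1) + e_6·(1) = 0
L: e_1·(2) + e_2·(1) + e_3·(-2) + e_4·(-1) + e_5·(0) + e_6·(0) = 0
T: e_1·(-1) + e_2·(-2) + e_3·(-2) + e_4·(0) + e_5·(-2) + e_6·(0) = 0
Θ: e_1·(0) + e_2·(0) + e_3·(1) + e_4·(2) + e_5·(-1) + e_6·(0) = 0
N: e_1·(0) + e_2·(0) + e_3·(2) + e_4·(2) + e_5·(1) + e_6·(-1) = 0
Solving this homogeneous linear system for the smallest-integer solution (first nonzero entry positive) gives (2, -1, 3, -3, -3, -3).

(2, -1, 3, -3, -3, -3)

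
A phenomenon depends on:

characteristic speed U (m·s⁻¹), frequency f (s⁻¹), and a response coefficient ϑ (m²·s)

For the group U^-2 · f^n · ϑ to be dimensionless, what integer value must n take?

3

Balance the T exponent: (-1)·n from f, plus −2·(-1) + (1) = 3 from the rest, must sum to zero.
−n + 3 = 0, so n = 3.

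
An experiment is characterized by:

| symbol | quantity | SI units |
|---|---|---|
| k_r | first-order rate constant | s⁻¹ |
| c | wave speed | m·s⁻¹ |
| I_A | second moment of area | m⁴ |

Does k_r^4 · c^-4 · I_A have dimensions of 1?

Sum the exponent of each base dimension across the product:
  M: 4·[k_r]_M − 4·[c]_M + [I_A]_M = 4·(0) − 4·(0) + (0) = 0
  L: 4·[k_r]_L − 4·[c]_L + [I_A]_L = 4·(0) − 4·(1) + (4) = 0
  T: 4·[k_r]_T − 4·[c]_T + [I_A]_T = 4·(-1) − 4·(-1) + (0) = 0
  Θ: 4·[k_r]_Θ − 4·[c]_Θ + [I_A]_Θ = 4·(0) − 4·(0) + (0) = 0
All base exponents vanish — dimensionless.

yes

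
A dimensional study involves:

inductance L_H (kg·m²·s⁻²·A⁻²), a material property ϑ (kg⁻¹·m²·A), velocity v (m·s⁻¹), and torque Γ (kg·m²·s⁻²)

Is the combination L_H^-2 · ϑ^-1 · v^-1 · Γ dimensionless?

no

Sum the exponent of each base dimension across the product:
  M: −2·[L_H]_M − [ϑ]_M − [v]_M + [Γ]_M = −2·(1) − (-1) − (0) + (1) = 0
  L: −2·[L_H]_L − [ϑ]_L − [v]_L + [Γ]_L = −2·(2) − (2) − (1) + (2) = -5
  T: −2·[L_H]_T − [ϑ]_T − [v]_T + [Γ]_T = −2·(-2) − (0) − (-1) + (-2) = 3
  I: −2·[L_H]_I − [ϑ]_I − [v]_I + [Γ]_I = −2·(-2) − (1) − (0) + (0) = 3
Net dimensions [L⁻⁵ T³ I³] ≠ [1] — not dimensionless.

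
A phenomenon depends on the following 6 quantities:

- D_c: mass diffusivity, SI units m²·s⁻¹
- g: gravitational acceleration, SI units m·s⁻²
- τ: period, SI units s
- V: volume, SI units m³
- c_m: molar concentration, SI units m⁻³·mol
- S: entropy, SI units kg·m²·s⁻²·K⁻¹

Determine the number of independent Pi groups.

2

There are 6 variables and 5 base dimensions (M, L, T, Θ, N).
The dimension matrix has rank 4 (less than 5: the dimension vectors are linearly dependent).
Independent dimensionless groups: 6 − 4 = 2.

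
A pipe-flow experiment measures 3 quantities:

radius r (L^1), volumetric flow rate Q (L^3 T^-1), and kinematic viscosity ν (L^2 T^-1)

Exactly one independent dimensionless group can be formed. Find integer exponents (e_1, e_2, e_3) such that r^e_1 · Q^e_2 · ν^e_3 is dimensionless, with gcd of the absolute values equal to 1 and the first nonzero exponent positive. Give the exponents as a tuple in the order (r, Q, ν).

L: e_1·(1) + e_2·(3) + e_3·(2) = 0
T: e_1·(0) + e_2·(-1) + e_3·(-1) = 0
Solving this homogeneous linear system for the smallest-integer solution (first nonzero entry positive) gives (1, -1, 1).

(1, -1, 1)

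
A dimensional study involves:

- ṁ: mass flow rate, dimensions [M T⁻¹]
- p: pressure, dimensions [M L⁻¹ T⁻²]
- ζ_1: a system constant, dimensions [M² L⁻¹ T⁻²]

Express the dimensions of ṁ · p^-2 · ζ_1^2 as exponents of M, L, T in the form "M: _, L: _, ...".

M: 3, L: 0, T: -1

Collect each base-dimension exponent across the product:
  M: (1) − 2·(1) + 2·(2) = 3
  L: (0) − 2·(-1) + 2·(-1) = 0
  T: (-1) − 2·(-2) + 2·(-2) = -1
So the dimensions are [M³ T⁻¹].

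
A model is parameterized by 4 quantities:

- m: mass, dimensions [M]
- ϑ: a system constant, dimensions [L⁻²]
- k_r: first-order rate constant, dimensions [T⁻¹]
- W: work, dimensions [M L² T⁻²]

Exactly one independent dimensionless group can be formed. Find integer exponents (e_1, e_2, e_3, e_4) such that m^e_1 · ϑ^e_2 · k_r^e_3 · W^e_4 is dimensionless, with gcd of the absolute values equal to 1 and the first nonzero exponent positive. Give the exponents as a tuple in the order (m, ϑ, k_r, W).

M: e_1·(1) + e_2·(0) + e_3·(0) + e_4·(1) = 0
L: e_1·(0) + e_2·(-2) + e_3·(0) + e_4·(2) = 0
T: e_1·(0) + e_2·(0) + e_3·(-1) + e_4·(-2) = 0
Solving this homogeneous linear system for the smallest-integer solution (first nonzero entry positive) gives (1, -1, 2, -1).

(1, -1, 2, -1)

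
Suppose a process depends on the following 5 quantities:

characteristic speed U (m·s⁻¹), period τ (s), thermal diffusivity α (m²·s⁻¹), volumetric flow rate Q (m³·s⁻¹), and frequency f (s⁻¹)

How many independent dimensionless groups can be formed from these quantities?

There are 5 variables and 2 base dimensions (L, T).
The dimension matrix has rank 2.
Independent dimensionless groups: 5 − 2 = 3.

3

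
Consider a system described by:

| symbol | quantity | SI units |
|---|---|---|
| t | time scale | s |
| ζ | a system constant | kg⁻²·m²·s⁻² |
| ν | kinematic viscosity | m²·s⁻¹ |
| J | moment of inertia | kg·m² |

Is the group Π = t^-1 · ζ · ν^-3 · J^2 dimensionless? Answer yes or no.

yes

Sum the exponent of each base dimension across the product:
  M: −[t]_M + [ζ]_M − 3·[ν]_M + 2·[J]_M = −(0) + (-2) − 3·(0) + 2·(1) = 0
  L: −[t]_L + [ζ]_L − 3·[ν]_L + 2·[J]_L = −(0) + (2) − 3·(2) + 2·(2) = 0
  T: −[t]_T + [ζ]_T − 3·[ν]_T + 2·[J]_T = −(1) + (-2) − 3·(-1) + 2·(0) = 0
All base exponents vanish — dimensionless.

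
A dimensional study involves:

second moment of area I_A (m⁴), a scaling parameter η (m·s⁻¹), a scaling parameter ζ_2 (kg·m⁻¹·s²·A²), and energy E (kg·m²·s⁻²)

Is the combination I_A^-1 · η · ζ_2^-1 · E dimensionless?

no

Sum the exponent of each base dimension across the product:
  M: −[I_A]_M + [η]_M − [ζ_2]_M + [E]_M = −(0) + (0) − (1) + (1) = 0
  L: −[I_A]_L + [η]_L − [ζ_2]_L + [E]_L = −(4) + (1) − (-1) + (2) = 0
  T: −[I_A]_T + [η]_T − [ζ_2]_T + [E]_T = −(0) + (-1) − (2) + (-2) = -5
  I: −[I_A]_I + [η]_I − [ζ_2]_I + [E]_I = −(0) + (0) − (2) + (0) = -2
Net dimensions [T⁻⁵ I⁻²] ≠ [1] — not dimensionless.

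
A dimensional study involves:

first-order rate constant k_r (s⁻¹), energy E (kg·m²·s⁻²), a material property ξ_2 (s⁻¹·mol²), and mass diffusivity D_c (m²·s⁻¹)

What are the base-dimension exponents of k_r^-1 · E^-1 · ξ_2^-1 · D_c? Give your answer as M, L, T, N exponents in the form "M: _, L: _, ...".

M: -1, L: 0, T: 3, N: -2

Collect each base-dimension exponent across the product:
  M: −(0) − (1) − (0) + (0) = -1
  L: −(0) − (2) − (0) + (2) = 0
  T: −(-1) − (-2) − (-1) + (-1) = 3
  N: −(0) − (0) − (2) + (0) = -2
So the dimensions are [M⁻¹ T³ N⁻²].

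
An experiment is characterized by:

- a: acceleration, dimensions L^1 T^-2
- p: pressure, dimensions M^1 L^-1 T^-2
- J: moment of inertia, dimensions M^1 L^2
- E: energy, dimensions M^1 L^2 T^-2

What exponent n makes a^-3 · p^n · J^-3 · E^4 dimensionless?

Balance the M exponent: (1)·n from p, plus −3·(0) − 3·(1) + 4·(1) = 1 from the rest, must sum to zero.
n + 1 = 0, so n = -1.

-1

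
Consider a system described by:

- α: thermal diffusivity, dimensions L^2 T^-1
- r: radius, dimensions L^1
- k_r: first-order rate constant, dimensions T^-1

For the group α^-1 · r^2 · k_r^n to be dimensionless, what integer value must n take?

Balance the T exponent: (-1)·n from k_r, plus −(-1) + 2·(0) = 1 from the rest, must sum to zero.
−n + 1 = 0, so n = 1.

1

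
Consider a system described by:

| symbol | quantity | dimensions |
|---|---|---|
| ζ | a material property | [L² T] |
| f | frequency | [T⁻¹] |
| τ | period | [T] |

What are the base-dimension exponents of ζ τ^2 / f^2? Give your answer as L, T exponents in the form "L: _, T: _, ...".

L: 2, T: 5

Collect each base-dimension exponent across the product:
  L: (2) − 2·(0) + 2·(0) = 2
  T: (1) − 2·(-1) + 2·(1) = 5
So the dimensions are [L² T⁵].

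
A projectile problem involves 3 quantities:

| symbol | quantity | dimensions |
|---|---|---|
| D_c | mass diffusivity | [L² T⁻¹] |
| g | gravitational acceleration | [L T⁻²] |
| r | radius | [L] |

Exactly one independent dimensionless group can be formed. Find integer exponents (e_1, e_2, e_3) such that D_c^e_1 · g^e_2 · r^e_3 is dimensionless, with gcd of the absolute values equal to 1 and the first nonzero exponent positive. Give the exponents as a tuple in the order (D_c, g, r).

L: e_1·(2) + e_2·(1) + e_3·(1) = 0
T: e_1·(-1) + e_2·(-2) + e_3·(0) = 0
Solving this homogeneous linear system for the smallest-integer solution (first nonzero entry positive) gives (2, -1, -3).

(2, -1, -3)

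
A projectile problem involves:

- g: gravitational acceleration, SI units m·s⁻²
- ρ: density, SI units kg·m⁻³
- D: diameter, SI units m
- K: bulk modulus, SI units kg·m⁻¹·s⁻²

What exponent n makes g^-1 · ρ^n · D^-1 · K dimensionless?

Balance the M exponent: (1)·n from ρ, plus −(0) − (0) + (1) = 1 from the rest, must sum to zero.
n + 1 = 0, so n = -1.

-1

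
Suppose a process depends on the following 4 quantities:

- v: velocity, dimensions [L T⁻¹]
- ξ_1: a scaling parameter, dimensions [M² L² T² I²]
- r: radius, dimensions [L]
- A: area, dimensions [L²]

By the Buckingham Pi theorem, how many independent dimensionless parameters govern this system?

There are 4 variables and 4 base dimensions (M, L, T, I).
The dimension matrix has rank 3 (less than 4: the dimension vectors are linearly dependent).
Independent dimensionless groups: 4 − 3 = 1.

1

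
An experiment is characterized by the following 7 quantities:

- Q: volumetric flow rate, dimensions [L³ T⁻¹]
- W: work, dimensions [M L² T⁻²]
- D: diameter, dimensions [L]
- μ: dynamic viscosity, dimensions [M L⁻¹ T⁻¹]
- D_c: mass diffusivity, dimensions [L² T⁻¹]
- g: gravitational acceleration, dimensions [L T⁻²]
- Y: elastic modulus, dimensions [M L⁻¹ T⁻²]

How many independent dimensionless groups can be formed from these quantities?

There are 7 variables and 3 base dimensions (M, L, T).
The dimension matrix has rank 3.
Independent dimensionless groups: 7 − 3 = 4.

4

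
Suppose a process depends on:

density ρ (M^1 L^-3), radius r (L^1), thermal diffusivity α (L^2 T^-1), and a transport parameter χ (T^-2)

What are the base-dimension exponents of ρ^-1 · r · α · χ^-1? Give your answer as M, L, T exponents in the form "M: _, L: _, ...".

Collect each base-dimension exponent across the product:
  M: −(1) + (0) + (0) − (0) = -1
  L: −(-3) + (1) + (2) − (0) = 6
  T: −(0) + (0) + (-1) − (-2) = 1
So the dimensions are [M⁻¹ L⁶ T].

M: -1, L: 6, T: 1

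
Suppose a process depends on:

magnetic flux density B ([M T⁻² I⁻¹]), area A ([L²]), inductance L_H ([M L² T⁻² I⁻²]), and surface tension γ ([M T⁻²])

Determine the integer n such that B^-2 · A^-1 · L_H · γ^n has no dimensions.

1

Balance the M exponent: (1)·n from γ, plus −2·(1) − (0) + (1) = -1 from the rest, must sum to zero.
n − 1 = 0, so n = 1.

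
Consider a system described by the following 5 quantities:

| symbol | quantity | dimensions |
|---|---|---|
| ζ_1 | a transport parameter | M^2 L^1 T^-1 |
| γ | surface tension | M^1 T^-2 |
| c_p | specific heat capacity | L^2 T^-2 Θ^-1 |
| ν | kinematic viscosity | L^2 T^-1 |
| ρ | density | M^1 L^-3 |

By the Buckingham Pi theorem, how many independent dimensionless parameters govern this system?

1

There are 5 variables and 4 base dimensions (M, L, T, Θ).
The dimension matrix has rank 4.
Independent dimensionless groups: 5 − 4 = 1.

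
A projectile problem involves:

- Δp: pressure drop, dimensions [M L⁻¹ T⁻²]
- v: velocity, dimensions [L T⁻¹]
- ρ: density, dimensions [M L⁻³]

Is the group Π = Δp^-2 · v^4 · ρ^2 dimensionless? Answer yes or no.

Sum the exponent of each base dimension across the product:
  M: −2·[Δp]_M + 4·[v]_M + 2·[ρ]_M = −2·(1) + 4·(0) + 2·(1) = 0
  L: −2·[Δp]_L + 4·[v]_L + 2·[ρ]_L = −2·(-1) + 4·(1) + 2·(-3) = 0
  T: −2·[Δp]_T + 4·[v]_T + 2·[ρ]_T = −2·(-2) + 4·(-1) + 2·(0) = 0
All base exponents vanish — dimensionless.

yes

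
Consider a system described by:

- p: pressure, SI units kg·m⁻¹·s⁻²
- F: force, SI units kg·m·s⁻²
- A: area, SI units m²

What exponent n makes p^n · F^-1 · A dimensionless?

Balance the M exponent: (1)·n from p, plus −(1) + (0) = -1 from the rest, must sum to zero.
n − 1 = 0, so n = 1.

1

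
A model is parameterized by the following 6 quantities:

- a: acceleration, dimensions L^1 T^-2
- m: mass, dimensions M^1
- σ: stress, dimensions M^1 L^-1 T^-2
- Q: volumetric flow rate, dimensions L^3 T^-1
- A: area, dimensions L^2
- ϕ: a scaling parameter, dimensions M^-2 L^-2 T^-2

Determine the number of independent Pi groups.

3

There are 6 variables and 3 base dimensions (M, L, T).
The dimension matrix has rank 3.
Independent dimensionless groups: 6 − 3 = 3.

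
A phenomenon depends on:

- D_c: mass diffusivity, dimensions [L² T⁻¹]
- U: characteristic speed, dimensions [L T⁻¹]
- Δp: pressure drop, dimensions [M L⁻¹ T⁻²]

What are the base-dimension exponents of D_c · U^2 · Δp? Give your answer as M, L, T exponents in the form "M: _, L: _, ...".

M: 1, L: 3, T: -5

Collect each base-dimension exponent across the product:
  M: (0) + 2·(0) + (1) = 1
  L: (2) + 2·(1) + (-1) = 3
  T: (-1) + 2·(-1) + (-2) = -5
So the dimensions are [M L³ T⁻⁵].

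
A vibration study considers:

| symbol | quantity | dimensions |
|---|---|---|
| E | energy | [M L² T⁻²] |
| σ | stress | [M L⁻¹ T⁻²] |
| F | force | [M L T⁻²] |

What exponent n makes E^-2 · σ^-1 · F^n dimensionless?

Balance the M exponent: (1)·n from F, plus −2·(1) − (1) = -3 from the rest, must sum to zero.
n − 3 = 0, so n = 3.

3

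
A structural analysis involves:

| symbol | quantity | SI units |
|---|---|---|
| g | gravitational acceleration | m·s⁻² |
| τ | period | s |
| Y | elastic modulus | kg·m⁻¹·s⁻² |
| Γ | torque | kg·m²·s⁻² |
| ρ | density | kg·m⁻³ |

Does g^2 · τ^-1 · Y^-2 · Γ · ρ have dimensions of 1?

Sum the exponent of each base dimension across the product:
  M: 2·[g]_M − [τ]_M − 2·[Y]_M + [Γ]_M + [ρ]_M = 2·(0) − (0) − 2·(1) + (1) + (1) = 0
  L: 2·[g]_L − [τ]_L − 2·[Y]_L + [Γ]_L + [ρ]_L = 2·(1) − (0) − 2·(-1) + (2) + (-3) = 3
  T: 2·[g]_T − [τ]_T − 2·[Y]_T + [Γ]_T + [ρ]_T = 2·(-2) − (1) − 2·(-2) + (-2) + (0) = -3
Net dimensions [L³ T⁻³] ≠ [1] — not dimensionless.

no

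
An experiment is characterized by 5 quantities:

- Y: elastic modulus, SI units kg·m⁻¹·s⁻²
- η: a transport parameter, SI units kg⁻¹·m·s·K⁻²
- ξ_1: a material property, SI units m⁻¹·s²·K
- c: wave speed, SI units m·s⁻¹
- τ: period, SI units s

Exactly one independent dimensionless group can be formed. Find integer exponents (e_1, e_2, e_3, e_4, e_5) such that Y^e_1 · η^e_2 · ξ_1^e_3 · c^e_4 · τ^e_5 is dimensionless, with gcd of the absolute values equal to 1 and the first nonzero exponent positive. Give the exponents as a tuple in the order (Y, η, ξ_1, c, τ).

M: e_1·(1) + e_2·(-1) + e_3·(0) + e_4·(0) + e_5·(0) = 0
L: e_1·(-1) + e_2·(1) + e_3·(-1) + e_4·(1) + e_5·(0) = 0
T: e_1·(-2) + e_2·(1) + e_3·(2) + e_4·(-1) + e_5·(1) = 0
Θ: e_1·(0) + e_2·(-2) + e_3·(1) + e_4·(0) + e_5·(0) = 0
Solving this homogeneous linear system for the smallest-integer solution (first nonzero entry positive) gives (1, 1, 2, 2, -1).

(1, 1, 2, 2, -1)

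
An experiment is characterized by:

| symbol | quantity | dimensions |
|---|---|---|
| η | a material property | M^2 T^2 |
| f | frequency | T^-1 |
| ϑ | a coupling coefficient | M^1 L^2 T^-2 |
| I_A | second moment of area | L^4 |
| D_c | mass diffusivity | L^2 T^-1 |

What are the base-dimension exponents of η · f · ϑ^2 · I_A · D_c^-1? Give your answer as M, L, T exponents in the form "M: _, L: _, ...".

Collect each base-dimension exponent across the product:
  M: (2) + (0) + 2·(1) + (0) − (0) = 4
  L: (0) + (0) + 2·(2) + (4) − (2) = 6
  T: (2) + (-1) + 2·(-2) + (0) − (-1) = -2
So the dimensions are [M⁴ L⁶ T⁻²].

M: 4, L: 6, T: -2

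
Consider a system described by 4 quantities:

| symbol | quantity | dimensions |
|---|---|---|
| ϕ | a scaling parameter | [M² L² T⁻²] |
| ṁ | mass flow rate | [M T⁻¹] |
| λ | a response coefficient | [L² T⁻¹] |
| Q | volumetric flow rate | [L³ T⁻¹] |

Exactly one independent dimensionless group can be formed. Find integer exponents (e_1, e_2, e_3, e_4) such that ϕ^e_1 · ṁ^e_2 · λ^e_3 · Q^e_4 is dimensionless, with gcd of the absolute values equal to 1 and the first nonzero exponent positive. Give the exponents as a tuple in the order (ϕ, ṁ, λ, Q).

(1, -2, 2, -2)

M: e_1·(2) + e_2·(1) + e_3·(0) + e_4·(0) = 0
L: e_1·(2) + e_2·(0) + e_3·(2) + e_4·(3) = 0
T: e_1·(-2) + e_2·(-1) + e_3·(-1) + e_4·(-1) = 0
Solving this homogeneous linear system for the smallest-integer solution (first nonzero entry positive) gives (1, -2, 2, -2).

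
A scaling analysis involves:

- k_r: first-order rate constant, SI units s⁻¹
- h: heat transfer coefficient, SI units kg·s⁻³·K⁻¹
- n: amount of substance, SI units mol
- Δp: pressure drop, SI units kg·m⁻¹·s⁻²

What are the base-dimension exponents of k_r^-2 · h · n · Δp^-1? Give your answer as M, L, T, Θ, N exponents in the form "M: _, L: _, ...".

Collect each base-dimension exponent across the product:
  M: −2·(0) + (1) + (0) − (1) = 0
  L: −2·(0) + (0) + (0) − (-1) = 1
  T: −2·(-1) + (-3) + (0) − (-2) = 1
  Θ: −2·(0) + (-1) + (0) − (0) = -1
  N: −2·(0) + (0) + (1) − (0) = 1
So the dimensions are [L T Θ⁻¹ N].

M: 0, L: 1, T: 1, Θ: -1, N: 1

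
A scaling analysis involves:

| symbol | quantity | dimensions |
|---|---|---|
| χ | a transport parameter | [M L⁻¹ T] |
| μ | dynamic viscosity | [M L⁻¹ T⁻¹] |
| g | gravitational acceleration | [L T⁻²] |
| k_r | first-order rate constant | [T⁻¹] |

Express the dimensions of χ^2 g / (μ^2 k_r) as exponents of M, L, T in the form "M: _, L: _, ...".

Collect each base-dimension exponent across the product:
  M: 2·(1) − 2·(1) + (0) − (0) = 0
  L: 2·(-1) − 2·(-1) + (1) − (0) = 1
  T: 2·(1) − 2·(-1) + (-2) − (-1) = 3
So the dimensions are [L T³].

M: 0, L: 1, T: 3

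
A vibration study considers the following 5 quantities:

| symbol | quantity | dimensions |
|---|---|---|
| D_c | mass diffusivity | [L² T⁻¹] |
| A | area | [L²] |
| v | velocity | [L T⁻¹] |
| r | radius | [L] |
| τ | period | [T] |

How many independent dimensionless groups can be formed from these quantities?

There are 5 variables and 2 base dimensions (L, T).
The dimension matrix has rank 2.
Independent dimensionless groups: 5 − 2 = 3.

3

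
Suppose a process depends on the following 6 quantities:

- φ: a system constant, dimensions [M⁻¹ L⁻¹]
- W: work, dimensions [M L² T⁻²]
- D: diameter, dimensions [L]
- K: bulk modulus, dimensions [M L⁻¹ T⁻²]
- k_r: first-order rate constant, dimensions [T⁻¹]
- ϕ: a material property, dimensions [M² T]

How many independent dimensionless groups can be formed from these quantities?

There are 6 variables and 3 base dimensions (M, L, T).
The dimension matrix has rank 3.
Independent dimensionless groups: 6 − 3 = 3.

3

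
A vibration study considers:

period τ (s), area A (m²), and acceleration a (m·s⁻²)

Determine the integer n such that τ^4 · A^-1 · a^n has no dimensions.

Balance the L exponent: (1)·n from a, plus 4·(0) − (2) = -2 from the rest, must sum to zero.
n − 2 = 0, so n = 2.

2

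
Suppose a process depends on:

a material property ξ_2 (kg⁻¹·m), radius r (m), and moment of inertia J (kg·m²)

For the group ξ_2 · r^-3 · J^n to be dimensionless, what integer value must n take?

1

Balance the M exponent: (1)·n from J, plus (-1) − 3·(0) = -1 from the rest, must sum to zero.
n − 1 = 0, so n = 1.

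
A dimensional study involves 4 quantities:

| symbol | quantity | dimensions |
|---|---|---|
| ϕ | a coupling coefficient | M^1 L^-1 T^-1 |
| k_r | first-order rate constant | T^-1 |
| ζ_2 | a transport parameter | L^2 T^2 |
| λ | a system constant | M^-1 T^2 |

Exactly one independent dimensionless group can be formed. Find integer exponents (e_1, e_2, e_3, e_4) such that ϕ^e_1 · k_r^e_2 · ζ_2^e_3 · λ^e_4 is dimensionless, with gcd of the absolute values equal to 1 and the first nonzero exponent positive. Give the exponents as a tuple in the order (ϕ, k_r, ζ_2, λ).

(2, 4, 1, 2)

M: e_1·(1) + e_2·(0) + e_3·(0) + e_4·(-1) = 0
L: e_1·(-1) + e_2·(0) + e_3·(2) + e_4·(0) = 0
T: e_1·(-1) + e_2·(-1) + e_3·(2) + e_4·(2) = 0
Solving this homogeneous linear system for the smallest-integer solution (first nonzero entry positive) gives (2, 4, 1, 2).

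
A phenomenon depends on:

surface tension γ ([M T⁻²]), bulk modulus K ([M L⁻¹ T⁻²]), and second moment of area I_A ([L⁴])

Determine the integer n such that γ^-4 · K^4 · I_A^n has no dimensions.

1

Balance the L exponent: (4)·n from I_A, plus −4·(0) + 4·(-1) = -4 from the rest, must sum to zero.
4n − 4 = 0, so n = 1.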